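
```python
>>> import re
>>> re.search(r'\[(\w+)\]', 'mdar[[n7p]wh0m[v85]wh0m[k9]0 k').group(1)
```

'n7p'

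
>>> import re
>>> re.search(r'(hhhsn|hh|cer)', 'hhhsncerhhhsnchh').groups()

The regex engine tests alternatives in the order written; an earlier branch that matches wins even if a later one would match more.
`re.search` scans for the first position where the pattern succeeds.
The match spans [0:5] → 'hhhsn'.
Captured: group 1 = 'hhhsn'.

('hhhsn',)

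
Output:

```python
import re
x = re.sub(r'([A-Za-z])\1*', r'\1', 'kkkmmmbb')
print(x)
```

kmb

`\1` is not a pattern — it's the concrete string captured by group 1, re-applied verbatim.
Each match is replaced using the text its own group 1 captured.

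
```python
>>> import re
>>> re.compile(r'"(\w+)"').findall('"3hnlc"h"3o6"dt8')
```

['3hnlc', '3o6']

Scanning left to right: at [0:7] match '"3hnlc"', group 1 = '3hnlc'; at [8:13] match '"3o6"', group 1 = '3o6'.
With a single group, `findall` returns only what that group captured — 2 items.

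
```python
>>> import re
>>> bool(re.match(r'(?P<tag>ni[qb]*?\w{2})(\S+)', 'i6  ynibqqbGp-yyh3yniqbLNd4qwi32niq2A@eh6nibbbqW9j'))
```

This matches the literal 'ni', then zero or more of one of [qb] (lazy), then exactly 2 of a word character (captured as 'tag'); then one or more of a non-whitespace character (captured).
`re.match` won't scan ahead — the pattern has to work from the very first character.
Here the string doesn't start with a match, so the call returns None, and `bool(None)` is False.

False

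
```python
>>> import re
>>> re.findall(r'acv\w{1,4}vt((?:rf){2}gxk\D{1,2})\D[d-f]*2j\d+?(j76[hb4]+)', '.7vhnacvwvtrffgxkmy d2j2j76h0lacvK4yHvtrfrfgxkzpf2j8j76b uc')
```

[('rfrfgxkzp', 'j76b')]

The pattern matches the literal 'acv', then 1 to 4 of a word character, then the literal 'vt'; then the literal 'rf' repeated 2 times, then the literal 'gxk', then 1 to 2 of a non-digit (captured); then a non-digit, then zero or more of a character in [d-f], then the literal '2j'; then one or more of a digit (lazy); then the literal 'j76', then one or more of one of [hb4] (captured).
`findall` packs the 2 group values into a tuple for every match.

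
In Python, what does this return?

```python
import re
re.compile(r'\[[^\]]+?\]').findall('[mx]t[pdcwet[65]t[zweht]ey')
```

`findall` yields the raw match text (3 of them) because the pattern has no groups.

['[mx]', '[pdcwet[65]', '[zweht]']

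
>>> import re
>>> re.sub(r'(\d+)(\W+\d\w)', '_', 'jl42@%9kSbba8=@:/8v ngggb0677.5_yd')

'jl_Sbba_ ngggb_yd'

The pattern matches one or more of a digit (captured); then one or more of a non-word character, then a digit, then a word character (captured).
Matches: at [2:8] → '42@%9k'; at [12:19] → '8=@:/8v'; at [25:32] → '0677.5_'.
Each match is replaced by '_'.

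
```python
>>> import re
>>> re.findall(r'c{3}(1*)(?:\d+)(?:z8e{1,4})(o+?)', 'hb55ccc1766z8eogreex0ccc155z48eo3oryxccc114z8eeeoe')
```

[('1', 'o'), ('11', 'o')]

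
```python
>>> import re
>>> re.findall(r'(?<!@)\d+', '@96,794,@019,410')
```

['6', '794', '19', '410']

A negative assertion filters positions out without eating any characters.
Since nothing is captured, `findall` lists the 4 matched substrings directly.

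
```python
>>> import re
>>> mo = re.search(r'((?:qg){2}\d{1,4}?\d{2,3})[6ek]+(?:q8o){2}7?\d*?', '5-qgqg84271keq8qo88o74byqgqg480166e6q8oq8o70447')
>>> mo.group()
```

'qgqg480166e6q8oq8o7'

Pattern: the literal 'qg' repeated 2 times, then 1 to 4 of a digit (lazy), then 2 to 3 of a digit (captured); then one or more of one of [6ek]; then the literal 'q8o' repeated 2 times, then optionally the literal '7', then zero or more of a digit (lazy).
`search` walks the string left to right and returns the first match it finds.
The match spans [24:43] → 'qgqg480166e6q8oq8o7'.
Captured: group 1 = 'qgqg4801'.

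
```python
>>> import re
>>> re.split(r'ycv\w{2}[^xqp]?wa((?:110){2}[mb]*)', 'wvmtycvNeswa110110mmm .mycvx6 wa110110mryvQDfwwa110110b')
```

['wvmt', '110110mmm', ' .m', '110110m', 'ryvQDfwwa110110b']

The pattern matches the literal 'ycv', then exactly 2 of a word character; then optionally any character except [xqp], then the literal 'wa'; then the literal '110' repeated 2 times, then zero or more of one of [mb] (captured).
With a capturing group present, the delimiter's captured portion is kept in the result list.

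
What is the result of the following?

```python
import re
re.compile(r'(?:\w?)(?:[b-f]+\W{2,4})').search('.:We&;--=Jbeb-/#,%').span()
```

The match spans [2:8] → 'We&;--'.

(2, 8)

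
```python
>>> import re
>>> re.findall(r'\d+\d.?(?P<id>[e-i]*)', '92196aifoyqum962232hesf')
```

['if', 'e']

The pattern matches one or more of a digit; then a digit, then optionally any character; then zero or more of a character in [e-i] (captured as 'id').
Matches: at [0:8] match '92196aif', group 1 = 'if'; at [13:21] match '962232he', group 1 = 'e'.
One capturing group, so `findall` returns just the captured substring from each match — 2 in all.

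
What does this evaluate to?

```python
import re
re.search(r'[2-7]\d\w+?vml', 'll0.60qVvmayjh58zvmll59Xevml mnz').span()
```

(4, 20)

The match spans [4:20] → '60qVvmayjh58zvml'.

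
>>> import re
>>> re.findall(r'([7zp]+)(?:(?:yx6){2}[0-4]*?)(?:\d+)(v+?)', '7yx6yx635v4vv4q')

Pattern: one or more of one of [7zp] (captured); then the literal 'yx6' repeated 2 times, then zero or more of a character in [0-4] (lazy) (non-capturing group); then one or more of a digit (non-capturing group); then one or more of a literal 'v' (lazy) (captured).
Matches: at [0:10] match '7yx6yx635v', groups = ('7', 'v').
Multiple groups make `findall` return tuples — one 2-tuple for the one match.

[('7', 'v')]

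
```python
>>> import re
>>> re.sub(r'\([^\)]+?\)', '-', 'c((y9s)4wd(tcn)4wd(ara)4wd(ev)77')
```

'c-4wd-4wd-4wd-77'

Matches: at [1:7] → '((y9s)'; at [10:15] → '(tcn)'; at [18:23] → '(ara)'; at [26:30] → '(ev)'.
`sub` substitutes '-' at each match site.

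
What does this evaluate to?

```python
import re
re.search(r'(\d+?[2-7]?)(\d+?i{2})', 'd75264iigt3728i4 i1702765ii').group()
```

'75264ii'

The pattern matches one or more of a digit (lazy), then optionally a character in [2-7] (captured); then one or more of a digit (lazy), then exactly 2 of a literal 'i' (captured).
`re.search` tries every starting position until one works.
The match spans [1:8] → '75264ii'.
Captured: group 1 = '75', group 2 = '264ii'.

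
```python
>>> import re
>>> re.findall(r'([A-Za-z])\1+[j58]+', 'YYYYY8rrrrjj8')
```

['Y', 'r']

`\1` is not a pattern — it's the concrete string captured by group 1, re-applied verbatim.
Because there's exactly one group, `findall` drops the full match and keeps group 1 from each hit.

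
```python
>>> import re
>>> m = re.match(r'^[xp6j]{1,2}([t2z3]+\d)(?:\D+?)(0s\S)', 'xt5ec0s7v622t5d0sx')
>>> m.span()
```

The pattern matches anchored at the start of the string; then 1 to 2 of one of [xp6j]; then one or more of one of [t2z3], then a digit (captured); then one or more of a non-digit (lazy) (non-capturing group); then the literal '0s', then a non-whitespace character (captured).
`re.match` won't scan ahead — the pattern has to work from the very first character.
The match spans [0:8] → 'xt5ec0s7'.
Captured: group 1 = 't5', group 2 = '0s7'.

(0, 8)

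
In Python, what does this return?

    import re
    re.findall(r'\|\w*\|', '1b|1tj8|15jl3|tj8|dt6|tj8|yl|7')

`findall` yields the raw match text (3 of them) because the pattern has no groups.

['|1tj8|', '|tj8|', '|tj8|']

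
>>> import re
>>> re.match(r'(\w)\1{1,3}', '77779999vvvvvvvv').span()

After group 1 captures some text, `\1` only succeeds where that same text appears again.
With `match`, the pattern is implicitly anchored at the beginning.
The match spans [0:4] → '7777'.
Captured: group 1 = '7'.

(0, 4)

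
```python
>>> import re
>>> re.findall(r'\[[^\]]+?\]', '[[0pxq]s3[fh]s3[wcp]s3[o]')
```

['[[0pxq]', '[fh]', '[wcp]', '[o]']

Scanning left to right: at [0:7] → '[[0pxq]'; at [9:13] → '[fh]'; at [15:20] → '[wcp]'; at [22:25] → '[o]'.
`findall` yields the raw match text (4 of them) because the pattern has no groups.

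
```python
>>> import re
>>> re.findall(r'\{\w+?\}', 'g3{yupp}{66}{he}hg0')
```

['{yupp}', '{66}', '{he}']

Since nothing is captured, `findall` lists the 3 matched substrings directly.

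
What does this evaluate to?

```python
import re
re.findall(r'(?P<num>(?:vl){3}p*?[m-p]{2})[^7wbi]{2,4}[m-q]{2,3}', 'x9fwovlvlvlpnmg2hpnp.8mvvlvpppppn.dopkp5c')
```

['vlvlvlpn']

With the lazy modifier that quantifier settles for the fewest repetitions that let the rest of the pattern succeed (the atoms after it are unaffected and can still be greedy).
With a single group, `findall` returns only what that group captured — 1 item.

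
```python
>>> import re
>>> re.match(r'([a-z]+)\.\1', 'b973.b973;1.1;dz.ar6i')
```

None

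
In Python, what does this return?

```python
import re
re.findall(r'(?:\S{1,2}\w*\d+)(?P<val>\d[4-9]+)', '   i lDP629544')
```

This matches 1 to 2 of a non-whitespace character, then zero or more of a word character, then one or more of a digit (non-capturing group); then a digit, then one or more of a character in [4-9] (captured as 'val').
Scanning left to right: at [5:14] match 'lDP629544', group 1 = '44'.
`findall` collects group 1 from the one match (1 total).

['44']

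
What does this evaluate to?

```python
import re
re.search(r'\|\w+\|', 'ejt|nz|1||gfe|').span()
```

(3, 7)

The match spans [3:7] → '|nz|'.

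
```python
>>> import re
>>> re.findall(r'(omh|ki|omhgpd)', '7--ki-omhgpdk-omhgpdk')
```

['ki', 'omh', 'omh']

Alternation isn't longest-match — the leftmost alternative that fits at this position is chosen.
Because there's exactly one group, `findall` drops the full match and keeps group 1 from each hit.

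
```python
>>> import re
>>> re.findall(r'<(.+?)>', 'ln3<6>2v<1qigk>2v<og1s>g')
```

A `+?`/`*?`/`{m,n}?` starts at its minimum and grows only as far as needed for what follows to match.
Scanning left to right: at [3:6] match '<6>', group 1 = '6'; at [8:15] match '<1qigk>', group 1 = '1qigk'; at [17:23] match '<og1s>', group 1 = 'og1s'.
Because there's exactly one group, `findall` drops the full match and keeps group 1 from each hit.

['6', '1qigk', 'og1s']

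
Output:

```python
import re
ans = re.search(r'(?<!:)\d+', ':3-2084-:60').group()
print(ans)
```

`(?!…)`/`(?<!…)` only lets a position through if the neighbouring text does NOT match; no characters are consumed.
`re.search` scans for the first position where the pattern succeeds.
The match spans [3:7] → '2084'.

2084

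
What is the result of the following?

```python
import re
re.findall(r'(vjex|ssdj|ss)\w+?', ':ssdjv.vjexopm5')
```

['ssdj', 'vjex']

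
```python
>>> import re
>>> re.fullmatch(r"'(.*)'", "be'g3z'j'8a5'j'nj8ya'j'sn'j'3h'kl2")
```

`re.fullmatch` is like wrapping the pattern in `^…$` (in single-line mode).
Here there's no way to consume every character, so the call returns None.

None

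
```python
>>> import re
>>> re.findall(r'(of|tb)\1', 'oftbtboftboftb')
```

['tb']

`\1` is not a pattern — it's the concrete string captured by group 1, re-applied verbatim.
With a single group, `findall` returns only what that group captured — 1 item.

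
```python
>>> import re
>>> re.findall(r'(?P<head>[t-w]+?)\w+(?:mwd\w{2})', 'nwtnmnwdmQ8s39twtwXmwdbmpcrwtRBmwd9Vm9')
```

Because there's exactly one group, `findall` drops the full match and keeps group 1 from the one hit.

['w']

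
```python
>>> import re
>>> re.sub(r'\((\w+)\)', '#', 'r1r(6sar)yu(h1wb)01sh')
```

Each match is replaced by '#'.

'r1r#yu#01sh'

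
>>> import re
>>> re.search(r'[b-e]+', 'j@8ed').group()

'ed'

The match spans [3:5] → 'ed'.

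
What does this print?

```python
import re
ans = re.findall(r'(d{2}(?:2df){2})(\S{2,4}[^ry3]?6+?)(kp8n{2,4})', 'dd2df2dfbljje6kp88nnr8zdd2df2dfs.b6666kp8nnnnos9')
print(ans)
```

[('dd2df2df', 's.b6666', 'kp8nnnn')]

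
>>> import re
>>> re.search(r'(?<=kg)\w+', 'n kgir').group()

The positive lookaround only admits positions where the adjacent text matches; those characters stay outside the span.
The match spans [4:6] → 'ir'.

'ir'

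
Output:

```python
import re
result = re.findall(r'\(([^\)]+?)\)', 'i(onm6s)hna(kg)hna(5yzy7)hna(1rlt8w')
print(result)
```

['onm6s', 'kg', '5yzy7']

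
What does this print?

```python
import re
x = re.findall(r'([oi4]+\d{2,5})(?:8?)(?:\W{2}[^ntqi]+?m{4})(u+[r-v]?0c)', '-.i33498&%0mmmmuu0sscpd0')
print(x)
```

Pattern: one or more of one of [oi4], then 2 to 5 of a digit (captured); then optionally a literal '8' (non-capturing group); then exactly 2 of a non-word character, then one or more of any character except [ntqi] (lazy), then exactly 4 of a literal 'm' (non-capturing group); then one or more of the literal 'u', then optionally a character in [r-v], then the literal '0c' (captured).
`findall` packs the 2 group values into a tuple for every match.
Nothing in the string satisfies the pattern, so the list is empty.

[]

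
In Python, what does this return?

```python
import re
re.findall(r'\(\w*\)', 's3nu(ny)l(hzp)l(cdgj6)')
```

['(ny)', '(hzp)', '(cdgj6)']

Walking the string: at [4:8] → '(ny)'; at [9:14] → '(hzp)'; at [15:22] → '(cdgj6)'.
Since nothing is captured, `findall` lists the 3 matched substrings directly.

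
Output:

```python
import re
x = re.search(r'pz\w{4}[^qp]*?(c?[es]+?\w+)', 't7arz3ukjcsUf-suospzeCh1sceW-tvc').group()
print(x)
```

pzeCh1sceW

The match spans [18:28] → 'pzeCh1sceW'.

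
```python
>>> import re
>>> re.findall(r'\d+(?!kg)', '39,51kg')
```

Because the assertion is negative and zero-width, positions next to the forbidden text are skipped.
Since nothing is captured, `findall` lists the 2 matched substrings directly.

['39', '5']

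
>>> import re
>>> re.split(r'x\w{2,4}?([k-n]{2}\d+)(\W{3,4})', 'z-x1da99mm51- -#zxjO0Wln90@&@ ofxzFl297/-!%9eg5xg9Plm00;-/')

['z-x1da99mm51- -#z', 'ln90', '@&@ ', 'ofxzFl297/-!%9eg5', 'lm00', ';-/', '']

The pattern matches a literal 'x', then 2 to 4 of a word character (lazy); then exactly 2 of a character in [k-n], then one or more of a digit (captured); then 3 to 4 of a non-word character (captured).
Matches to split on: at [17:30] → 'xjO0Wln90@&@ '; at [47:58] → 'xg9Plm00;-/'.
With a capturing group present, the delimiter's captured portion is kept in the result list.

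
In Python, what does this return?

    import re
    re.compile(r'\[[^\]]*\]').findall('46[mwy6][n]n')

`findall` yields the raw match text (2 of them) because the pattern has no groups.

['[mwy6]', '[n]']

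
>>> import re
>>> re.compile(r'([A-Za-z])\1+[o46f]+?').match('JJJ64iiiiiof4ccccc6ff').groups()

`\1` is not a pattern — it's the concrete string captured by group 1, re-applied verbatim.
With `match`, the pattern is implicitly anchored at the beginning.
The match spans [0:4] → 'JJJ6'.
Captured: group 1 = 'J'.

('J',)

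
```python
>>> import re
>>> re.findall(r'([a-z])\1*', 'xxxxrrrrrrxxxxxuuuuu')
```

['x', 'r', 'x', 'u']

The backreference `\1` re-matches whatever the first group consumed, character for character.
Walking the string: at [0:4] match 'xxxx', group 1 = 'x'; at [4:10] match 'rrrrrr', group 1 = 'r'; at [10:15] match 'xxxxx', group 1 = 'x'; at [15:20] match 'uuuuu', group 1 = 'u'.
`findall` collects group 1 from each match (4 total).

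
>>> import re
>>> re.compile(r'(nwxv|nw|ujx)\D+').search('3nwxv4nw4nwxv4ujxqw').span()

The match spans [1:5] → 'nwxv'.

(1, 5)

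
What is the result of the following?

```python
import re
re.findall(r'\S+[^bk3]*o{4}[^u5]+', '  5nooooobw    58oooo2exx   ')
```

Since nothing is captured, `findall` lists the 1 matched substring directly.

['5nooooobw    58oooo2exx   ']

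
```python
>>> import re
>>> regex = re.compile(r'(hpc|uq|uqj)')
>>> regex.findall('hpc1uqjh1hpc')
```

['hpc', 'uq', 'hpc']

Alternation isn't longest-match — the leftmost alternative that fits at this position is chosen.
Walking the string: at [0:3] match 'hpc', group 1 = 'hpc'; at [4:6] match 'uq', group 1 = 'uq'; at [9:12] match 'hpc', group 1 = 'hpc'.
One capturing group, so `findall` returns just the captured substring from each match — 3 in all.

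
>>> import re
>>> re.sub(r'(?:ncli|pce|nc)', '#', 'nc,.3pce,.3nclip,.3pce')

Alternation isn't longest-match — the leftmost alternative that fits at this position is chosen.
Matches: at [0:2] → 'nc'; at [5:8] → 'pce'; at [11:15] → 'ncli'; at [19:22] → 'pce'.
`sub` substitutes '#' at each match site.

'#,.3#,.3#p,.3#'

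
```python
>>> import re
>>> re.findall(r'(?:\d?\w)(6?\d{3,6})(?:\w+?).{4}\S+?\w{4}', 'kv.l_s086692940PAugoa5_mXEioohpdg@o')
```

['086692']

Because there's exactly one group, `findall` drops the full match and keeps group 1 from the one hit.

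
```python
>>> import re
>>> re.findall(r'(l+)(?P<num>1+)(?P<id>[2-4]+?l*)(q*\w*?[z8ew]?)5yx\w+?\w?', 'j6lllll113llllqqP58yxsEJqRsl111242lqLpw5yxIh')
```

[('lllll', '11', '3llll', 'qqP58yxsEJqRsl111242lqLpw')]

Pattern: one or more of a literal 'l' (captured); then one or more of a literal '1' (captured as 'num'); then one or more of a character in [2-4] (lazy), then zero or more of a literal 'l' (captured as 'id'); then zero or more of a literal 'q', then zero or more of a word character (lazy), then optionally one of [z8ew] (captured); then the literal '5yx', then one or more of a word character (lazy); then optionally a word character.
Scanning left to right: at [2:44] match 'lllll113llllqqP58yxsEJqRsl111242lqLpw5yxIh', groups = ('lllll', '11', '3llll', 'qqP58yxsEJqRsl111242lqLpw').
`findall` packs the 4 group values into a tuple for every match.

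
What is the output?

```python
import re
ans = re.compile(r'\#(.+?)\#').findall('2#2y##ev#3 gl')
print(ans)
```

Because the quantifier is non-greedy, it stops expanding at the earliest point where the rest of the pattern can succeed.
One capturing group, so `findall` returns just the captured substring from each match — 2 in all.

['2y', 'ev']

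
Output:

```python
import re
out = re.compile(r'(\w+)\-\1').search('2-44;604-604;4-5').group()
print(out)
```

The backreference `\1` re-matches whatever the first group consumed, character for character.
The match spans [5:12] → '604-604'.

604-604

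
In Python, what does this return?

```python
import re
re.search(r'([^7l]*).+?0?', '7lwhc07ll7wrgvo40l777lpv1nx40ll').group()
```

'7'

The pattern matches zero or more of any character except [7l] (captured); then one or more of any character (lazy), then optionally a literal '0'.
`search` walks the string left to right and returns the first match it finds.
The match spans [0:1] → '7'.
Captured: group 1 = ''.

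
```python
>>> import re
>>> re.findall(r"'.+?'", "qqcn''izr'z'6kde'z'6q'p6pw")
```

A `+?`/`*?`/`{m,n}?` starts at its minimum and grows only as far as needed for what follows to match.
`findall` yields the raw match text (3 of them) because the pattern has no groups.

["''izr'", "'6kde'", "'6q'"]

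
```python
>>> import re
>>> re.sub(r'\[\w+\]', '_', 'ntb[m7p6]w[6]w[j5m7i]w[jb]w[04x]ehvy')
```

`sub` substitutes '_' at each match site.

'ntb_w_w_w_w_ehvy'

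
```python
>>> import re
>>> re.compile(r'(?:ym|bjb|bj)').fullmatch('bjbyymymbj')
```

None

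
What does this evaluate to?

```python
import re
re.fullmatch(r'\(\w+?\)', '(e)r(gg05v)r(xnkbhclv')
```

None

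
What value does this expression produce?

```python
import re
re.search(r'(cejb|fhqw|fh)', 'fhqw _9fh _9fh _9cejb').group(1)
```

The match spans [0:4] → 'fhqw'.
Captured: group 1 = 'fhqw'.

'fhqw'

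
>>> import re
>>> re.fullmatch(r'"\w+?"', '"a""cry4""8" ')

`re.fullmatch` requires the pattern to consume the entire string.
Here there's no way to consume every character, so the call returns None.

None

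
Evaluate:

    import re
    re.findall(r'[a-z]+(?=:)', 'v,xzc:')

The positive lookaround only admits positions where the adjacent text matches; those characters stay outside the span.
Scanning left to right: at [2:5] → 'xzc'.
Since nothing is captured, `findall` lists the 1 matched substring directly.

['xzc']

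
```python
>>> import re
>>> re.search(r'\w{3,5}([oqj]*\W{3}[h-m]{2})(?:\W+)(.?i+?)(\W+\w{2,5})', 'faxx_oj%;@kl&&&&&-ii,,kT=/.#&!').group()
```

'faxx_oj%;@kl&&&&&-ii,,kT'

Pattern: 3 to 5 of a word character; then zero or more of one of [oqj], then exactly 3 of a non-word character, then exactly 2 of a character in [h-m] (captured); then one or more of a non-word character (non-capturing group); then optionally any character, then one or more of the literal 'i' (lazy) (captured); then one or more of a non-word character, then 2 to 5 of a word character (captured).
`re.search` tries every starting position until one works.
The match spans [0:24] → 'faxx_oj%;@kl&&&&&-ii,,kT'.
Captured: group 1 = 'oj%;@kl', group 2 = 'ii', group 3 = ',,kT'.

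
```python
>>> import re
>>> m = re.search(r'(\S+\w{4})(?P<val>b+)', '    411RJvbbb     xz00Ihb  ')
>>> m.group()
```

Pattern: one or more of a non-whitespace character, then exactly 4 of a word character (captured); then one or more of a literal 'b' (captured as 'val').
`re.search` scans for the first position where the pattern succeeds.
The match spans [4:13] → '411RJvbbb'.
Captured: group 1 = '411RJvbb', group 2 = 'b'.

'411RJvbbb'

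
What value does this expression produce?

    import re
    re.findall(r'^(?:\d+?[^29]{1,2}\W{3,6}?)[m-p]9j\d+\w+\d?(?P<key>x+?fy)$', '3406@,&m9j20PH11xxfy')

This matches anchored at the start of the string; then one or more of a digit (lazy), then 1 to 2 of any character except [29], then 3 to 6 of a non-word character (lazy) (non-capturing group); then a character in [m-p], then the literal '9j', then one or more of a digit; then one or more of a word character, then optionally a digit; then one or more of the literal 'x' (lazy), then the literal 'fy' (captured as 'key'); then anchored at the end.
Scanning left to right: at [0:20] match '3406@,&m9j20PH11xxfy', group 1 = 'xfy'.
One capturing group, so `findall` returns just the captured substring from the one match — 1 in all.

['xfy']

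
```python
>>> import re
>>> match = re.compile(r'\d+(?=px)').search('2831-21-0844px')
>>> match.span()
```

(8, 12)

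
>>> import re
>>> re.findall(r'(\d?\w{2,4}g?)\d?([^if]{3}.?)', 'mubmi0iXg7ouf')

[('mi0i', 'Xg7o')]

Pattern: optionally a digit, then 2 to 4 of a word character, then optionally a literal 'g' (captured); then optionally a digit; then exactly 3 of any character except [if], then optionally any character (captured).
Walking the string: at [3:11] match 'mi0iXg7o', groups = ('mi0i', 'Xg7o').
With 2 capturing groups, `findall` returns a 2-tuple per match.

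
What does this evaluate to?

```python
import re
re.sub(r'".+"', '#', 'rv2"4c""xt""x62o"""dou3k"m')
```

Matches: at [3:25] → '"4c""xt""x62o"""dou3k"'.
Every occurrence is swapped for '#'.

'rv2#m'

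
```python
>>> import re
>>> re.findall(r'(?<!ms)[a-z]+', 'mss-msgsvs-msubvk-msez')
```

['mss', 'msgsvs', 'msubvk', 'msez']

The negative lookahead/lookbehind blocks any match where the forbidden context is present.
Walking the string: at [0:3] → 'mss'; at [4:10] → 'msgsvs'; at [11:17] → 'msubvk'; at [18:22] → 'msez'.
`findall` yields the raw match text (4 of them) because the pattern has no groups.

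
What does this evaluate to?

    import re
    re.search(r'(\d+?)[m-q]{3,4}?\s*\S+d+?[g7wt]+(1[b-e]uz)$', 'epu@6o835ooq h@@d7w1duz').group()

'835ooq h@@d7w1duz'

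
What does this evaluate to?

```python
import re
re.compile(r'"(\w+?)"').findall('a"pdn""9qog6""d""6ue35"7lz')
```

['pdn', '9qog6', 'd', '6ue35']

Walking the string: at [1:6] match '"pdn"', group 1 = 'pdn'; at [6:13] match '"9qog6"', group 1 = '9qog6'; at [13:16] match '"d"', group 1 = 'd'; at [16:23] match '"6ue35"', group 1 = '6ue35'.
With a single group, `findall` returns only what that group captured — 4 items.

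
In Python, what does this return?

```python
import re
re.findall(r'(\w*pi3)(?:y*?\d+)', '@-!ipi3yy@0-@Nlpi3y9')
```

['Nlpi3']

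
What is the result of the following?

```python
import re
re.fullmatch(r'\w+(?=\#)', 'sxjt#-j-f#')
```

None

Lookahead/lookbehind check context without consuming it, so the matched span excludes the asserted characters.
`re.fullmatch` requires the pattern to consume the entire string.
Here there's no way to consume every character, so the call returns None.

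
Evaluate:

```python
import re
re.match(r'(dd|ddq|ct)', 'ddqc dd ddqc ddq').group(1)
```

The regex engine tests alternatives in the order written; an earlier branch that matches wins even if a later one would match more.
`re.match` won't scan ahead — the pattern has to work from the very first character.
The match spans [0:2] → 'dd'.
Captured: group 1 = 'dd'.

'dd'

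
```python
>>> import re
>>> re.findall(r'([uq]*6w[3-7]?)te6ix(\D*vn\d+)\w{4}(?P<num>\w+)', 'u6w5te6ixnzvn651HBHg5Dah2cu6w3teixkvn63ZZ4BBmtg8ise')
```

[('u6w5', 'nzvn651', '5Dah2cu6w3teixkvn63ZZ4BBmtg8ise')]

Pattern: zero or more of one of [uq], then the literal '6w', then optionally a character in [3-7] (captured); then the literal 'te6', then the literal 'ix'; then zero or more of a non-digit, then the literal 'vn', then one or more of a digit (captured); then exactly 4 of a word character; then one or more of a word character (captured as 'num').
Matches: at [0:51] match 'u6w5te6ixnzvn651HBHg5Dah2cu6w3teixkvn63ZZ4BBmtg8ise', groups = ('u6w5', 'nzvn651', '5Dah2cu6w3teixkvn63ZZ4BBmtg8ise').
3 groups means the one result is a tuple of 3 captured strings — 1 here.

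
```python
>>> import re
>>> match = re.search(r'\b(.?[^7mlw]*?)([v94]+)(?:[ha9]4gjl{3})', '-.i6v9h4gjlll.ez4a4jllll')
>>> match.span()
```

(2, 13)

The pattern matches a word boundary (`\b`, zero-width); then optionally any character, then zero or more of any character except [7mlw] (lazy) (captured); then one or more of one of [v94] (captured); then one of [ha9], then the literal '4gj', then exactly 3 of the literal 'l' (non-capturing group).
Unlike `match`, `search` isn't anchored — it looks for the pattern anywhere in the string.
The match spans [2:13] → 'i6v9h4gjlll'.
Captured: group 1 = 'i6', group 2 = 'v9'.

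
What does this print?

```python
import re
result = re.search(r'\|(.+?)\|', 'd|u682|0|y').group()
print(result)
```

|u682|

Lazy quantifiers expand one character at a time until the remainder of the pattern can match.
`re.search` scans for the first position where the pattern succeeds.
The match spans [1:7] → '|u682|'.
Captured: group 1 = 'u682'.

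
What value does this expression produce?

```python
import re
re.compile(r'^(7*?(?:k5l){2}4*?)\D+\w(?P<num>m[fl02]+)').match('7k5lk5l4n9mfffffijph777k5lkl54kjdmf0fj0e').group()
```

This matches anchored at the start of the string; then zero or more of the literal '7' (lazy), then the literal 'k5l' repeated 2 times, then zero or more of a literal '4' (lazy) (captured); then one or more of a non-digit, then a word character; then the literal 'm', then one or more of one of [fl02] (captured as 'num').
`re.match` won't scan ahead — the pattern has to work from the very first character.
The match spans [0:16] → '7k5lk5l4n9mfffff'.
Captured: group 1 = '7k5lk5l4', group 2 = 'mfffff'.

'7k5lk5l4n9mfffff'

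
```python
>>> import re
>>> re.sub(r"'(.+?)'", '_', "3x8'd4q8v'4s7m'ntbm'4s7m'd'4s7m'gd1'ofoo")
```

Lazy quantifiers expand one character at a time until the remainder of the pattern can match.
Matches: at [3:10] → "'d4q8v'"; at [14:20] → "'ntbm'"; at [24:27] → "'d'"; at [31:36] → "'gd1'".
Every occurrence is swapped for '_'.

'3x8_4s7m_4s7m_4s7m_ofoo'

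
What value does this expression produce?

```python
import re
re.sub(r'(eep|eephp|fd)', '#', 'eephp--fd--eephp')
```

Alternation isn't longest-match — the leftmost alternative that fits at this position is chosen.
Matches: at [0:3] → 'eep'; at [7:9] → 'fd'; at [11:14] → 'eep'.
Each match is replaced by '#'.

'#hp--#--#hp'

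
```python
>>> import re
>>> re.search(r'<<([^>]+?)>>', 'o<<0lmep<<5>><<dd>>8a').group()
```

'<<0lmep<<5>>'

`search` walks the string left to right and returns the first match it finds.
The match spans [1:13] → '<<0lmep<<5>>'.
Captured: group 1 = '0lmep<<5'.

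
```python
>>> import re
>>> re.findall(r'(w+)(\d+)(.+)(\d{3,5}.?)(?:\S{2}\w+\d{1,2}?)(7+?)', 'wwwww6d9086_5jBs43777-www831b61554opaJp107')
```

Pattern: one or more of a literal 'w' (captured); then one or more of a digit (captured); then one or more of any character (captured); then 3 to 5 of a digit, then optionally any character (captured); then exactly 2 of a non-whitespace character, then one or more of a word character, then 1 to 2 of a digit (lazy) (non-capturing group); then one or more of a literal '7' (lazy) (captured).
Walking the string: at [0:42] match 'wwwww6d9086_5jBs43777-www831b61554opaJp107', groups = ('wwwww', '6', 'd9086_5jBs43777-www831b61', '554o', '7').
`findall` packs the 5 group values into a tuple for every match.

[('wwwww', '6', 'd9086_5jBs43777-www831b61', '554o', '7')]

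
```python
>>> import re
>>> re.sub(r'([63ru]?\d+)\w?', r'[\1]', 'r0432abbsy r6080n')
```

This matches optionally one of [63ru], then one or more of a digit (captured); then optionally a word character.
Matches: at [0:6] → 'r0432a'; at [11:17] → 'r6080n'.
The replacement refers to a captured group, so each match is rewritten using its own captured text.

'[r0432]bbsy [r6080]'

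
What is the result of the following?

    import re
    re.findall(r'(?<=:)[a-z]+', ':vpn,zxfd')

The `(?=…)`/`(?<=…)` assertion just peeks at neighbouring text; it doesn't advance the match position.
Walking the string: at [1:4] → 'vpn'.
With no groups in the pattern, `findall` gives back each whole match — 1 here.

['vpn']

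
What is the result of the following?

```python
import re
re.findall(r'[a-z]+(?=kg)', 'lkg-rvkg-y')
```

The positive lookaround only admits positions where the adjacent text matches; those characters stay outside the span.
Matches: at [0:1] → 'l'; at [4:6] → 'rv'.
`findall` yields the raw match text (2 of them) because the pattern has no groups.

['l', 'rv']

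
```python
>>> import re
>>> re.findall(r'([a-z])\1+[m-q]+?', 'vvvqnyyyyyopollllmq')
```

['v', 'y', 'l']

The backreference `\1` re-matches whatever the first group consumed, character for character.
Because there's exactly one group, `findall` drops the full match and keeps group 1 from each hit.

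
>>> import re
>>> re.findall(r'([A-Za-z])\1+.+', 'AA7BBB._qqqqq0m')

['A']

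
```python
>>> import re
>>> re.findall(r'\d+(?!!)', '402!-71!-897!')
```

`(?!…)`/`(?<!…)` only lets a position through if the neighbouring text does NOT match; no characters are consumed.
Walking the string: at [0:2] → '40'; at [5:6] → '7'; at [9:11] → '89'.
With no groups in the pattern, `findall` gives back each whole match — 3 here.

['40', '7', '89']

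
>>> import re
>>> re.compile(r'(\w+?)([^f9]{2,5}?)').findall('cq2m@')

Pattern: one or more of a word character (lazy) (captured); then 2 to 5 of any character except [f9] (lazy) (captured).
Walking the string: at [0:3] match 'cq2', groups = ('c', 'q2').
Multiple groups make `findall` return tuples — one 2-tuple for the one match.

[('c', 'q2')]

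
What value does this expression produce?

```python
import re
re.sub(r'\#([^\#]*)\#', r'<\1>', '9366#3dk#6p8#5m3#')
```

'9366<3dk>6p8<5m3>'

`\1` in the replacement pulls in group 1's text for each match.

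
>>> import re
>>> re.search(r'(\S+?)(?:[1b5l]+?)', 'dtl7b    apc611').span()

(0, 3)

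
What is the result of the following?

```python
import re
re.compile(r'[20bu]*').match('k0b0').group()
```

''

The pattern matches zero or more of one of [20bu].
`re.match` only tries the pattern at the start of the string.
The match spans [0:0] → ''.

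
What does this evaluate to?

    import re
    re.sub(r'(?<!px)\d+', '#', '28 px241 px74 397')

'# px2# px7# #'

A negative assertion filters positions out without eating any characters.
Matches: at [0:2] → '28'; at [6:8] → '41'; at [12:13] → '4'; at [14:17] → '397'.
Each match is replaced by '#'.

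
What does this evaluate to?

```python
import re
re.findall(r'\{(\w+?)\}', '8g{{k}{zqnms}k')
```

['k', 'zqnms']

Scanning left to right: at [3:6] match '{k}', group 1 = 'k'; at [6:13] match '{zqnms}', group 1 = 'zqnms'.
`findall` collects group 1 from each match (2 total).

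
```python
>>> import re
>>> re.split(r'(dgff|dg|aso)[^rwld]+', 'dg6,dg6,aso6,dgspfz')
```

Matches to split on: at [0:4] → 'dg6,'; at [4:13] → 'dg6,aso6,'; at [13:19] → 'dgspfz'.
With a capturing group present, the delimiter's captured portion is kept in the result list.

['', 'dg', '', 'dg', '', 'dg', '']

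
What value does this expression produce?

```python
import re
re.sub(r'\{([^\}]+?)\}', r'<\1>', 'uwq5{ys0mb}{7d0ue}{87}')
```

'uwq5<ys0mb><7d0ue><87>'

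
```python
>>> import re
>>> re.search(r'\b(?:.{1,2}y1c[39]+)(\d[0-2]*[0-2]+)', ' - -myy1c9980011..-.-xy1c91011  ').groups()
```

This matches a word boundary (`\b`, zero-width); then 1 to 2 of any character, then the literal 'y1c', then one or more of one of [39] (non-capturing group); then a digit, then zero or more of a character in [0-2], then one or more of a character in [0-2] (captured).
`re.search` scans for the first position where the pattern succeeds.
The match spans [4:16] → 'myy1c9980011'.
Captured: group 1 = '80011'.

('80011',)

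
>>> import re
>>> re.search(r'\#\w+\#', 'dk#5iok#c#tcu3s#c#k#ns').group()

Unlike `match`, `search` isn't anchored — it looks for the pattern anywhere in the string.
The match spans [2:8] → '#5iok#'.

'#5iok#'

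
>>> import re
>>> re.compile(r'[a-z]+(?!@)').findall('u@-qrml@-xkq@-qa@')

['qrm', 'xk', 'q']

A negative assertion filters positions out without eating any characters.
Scanning left to right: at [3:6] → 'qrm'; at [9:11] → 'xk'; at [14:15] → 'q'.
Since nothing is captured, `findall` lists the 3 matched substrings directly.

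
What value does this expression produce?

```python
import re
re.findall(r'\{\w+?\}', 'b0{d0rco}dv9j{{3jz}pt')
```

['{d0rco}', '{3jz}']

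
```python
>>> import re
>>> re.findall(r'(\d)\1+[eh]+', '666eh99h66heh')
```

The backreference `\1` re-matches whatever the first group consumed, character for character.
Scanning left to right: at [0:5] match '666eh', group 1 = '6'; at [5:8] match '99h', group 1 = '9'; at [8:13] match '66heh', group 1 = '6'.
`findall` collects group 1 from each match (3 total).

['6', '9', '6']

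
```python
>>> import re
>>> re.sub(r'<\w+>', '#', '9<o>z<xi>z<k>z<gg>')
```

'9#z#z#z#'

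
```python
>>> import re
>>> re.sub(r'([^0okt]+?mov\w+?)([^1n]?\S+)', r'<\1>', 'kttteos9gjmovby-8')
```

'kttteo<s9gjmovb>'

This matches one or more of any character except [0okt] (lazy), then the literal 'mov', then one or more of a word character (lazy) (captured); then optionally any character except [1n], then one or more of a non-whitespace character (captured).
The `?` after the quantifier makes it lazy — it takes as little as possible before letting the rest of the pattern try.
Matches: at [6:17] → 's9gjmovby-8'.
Each match is replaced using the text its own group 1 captured.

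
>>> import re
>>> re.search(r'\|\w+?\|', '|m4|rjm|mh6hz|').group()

'|m4|'

`re.search` tries every starting position until one works.
The match spans [0:4] → '|m4|'.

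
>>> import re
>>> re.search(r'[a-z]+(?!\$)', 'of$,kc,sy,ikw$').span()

(0, 1)

Because the assertion is negative and zero-width, positions next to the forbidden text are skipped.
`search` walks the string left to right and returns the first match it finds.
The match spans [0:1] → 'o'.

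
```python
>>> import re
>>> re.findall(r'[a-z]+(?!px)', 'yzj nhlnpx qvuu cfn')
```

['yzj', 'nhlnpx', 'qvuu', 'cfn']

Because the assertion is negative and zero-width, positions next to the forbidden text are skipped.
With no groups in the pattern, `findall` gives back each whole match — 4 here.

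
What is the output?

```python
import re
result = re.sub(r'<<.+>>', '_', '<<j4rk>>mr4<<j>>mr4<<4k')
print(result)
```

Matches: at [0:16] → '<<j4rk>>mr4<<j>>'.
`sub` substitutes '_' at each match site.

_mr4<<4k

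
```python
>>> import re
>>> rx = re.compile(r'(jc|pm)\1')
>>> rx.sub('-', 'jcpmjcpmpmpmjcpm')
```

`\1` has to match the exact text group 1 already captured.
`sub` substitutes '-' at each match site.

'jcpmjc-pmjcpm'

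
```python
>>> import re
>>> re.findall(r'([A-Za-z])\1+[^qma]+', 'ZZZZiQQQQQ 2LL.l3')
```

['Z']

`\1` is not a pattern — it's the concrete string captured by group 1, re-applied verbatim.
Matches: at [0:17] match 'ZZZZiQQQQQ 2LL.l3', group 1 = 'Z'.
Because there's exactly one group, `findall` drops the full match and keeps group 1 from the one hit.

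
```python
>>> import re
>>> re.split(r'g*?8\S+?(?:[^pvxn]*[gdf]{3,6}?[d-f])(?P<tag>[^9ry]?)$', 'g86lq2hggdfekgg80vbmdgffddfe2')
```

['', '2', '']

This matches zero or more of the literal 'g' (lazy), then the literal '8'; then one or more of a non-whitespace character (lazy); then zero or more of any character except [pvxn], then 3 to 6 of one of [gdf] (lazy), then a character in [d-f] (non-capturing group); then optionally any character except [9ry] (captured as 'tag'); then anchored at the end.
Matches to split on: at [0:29] → 'g86lq2hggdfekgg80vbmdgffddfe2'.
With a capturing group present, the delimiter's captured portion is kept in the result list.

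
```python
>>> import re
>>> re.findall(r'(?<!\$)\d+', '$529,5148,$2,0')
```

['29', '5148', '0']

The negative lookaround is zero-width — it rules out positions where the adjacent text would match, without consuming anything.
Matches: at [2:4] → '29'; at [5:9] → '5148'; at [13:14] → '0'.
`findall` yields the raw match text (3 of them) because the pattern has no groups.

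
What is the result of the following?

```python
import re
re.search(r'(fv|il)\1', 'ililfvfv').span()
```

`\1` has to match the exact text group 1 already captured.
`re.search` tries every starting position until one works.
The match spans [0:4] → 'ilil'.
Captured: group 1 = 'il'.

(0, 4)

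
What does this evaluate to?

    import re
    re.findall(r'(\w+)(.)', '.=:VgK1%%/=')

The pattern matches one or more of a word character (captured); then any character (captured).
Scanning left to right: at [3:8] match 'VgK1%', groups = ('VgK1', '%').
`findall` packs the 2 group values into a tuple for every match.

[('VgK1', '%')]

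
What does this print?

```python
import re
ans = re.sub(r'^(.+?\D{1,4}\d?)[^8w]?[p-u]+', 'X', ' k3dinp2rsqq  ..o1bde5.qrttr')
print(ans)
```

X  ..o1bde5.qrttr

Pattern: anchored at the start of the string; then one or more of any character (lazy), then 1 to 4 of a non-digit, then optionally a digit (captured); then optionally any character except [8w]; then one or more of a character in [p-u].
Because the quantifier is non-greedy, it stops expanding at the earliest point where the rest of the pattern can succeed.
Matches: at [0:12] → ' k3dinp2rsqq'.
`sub` substitutes 'X' at each match site.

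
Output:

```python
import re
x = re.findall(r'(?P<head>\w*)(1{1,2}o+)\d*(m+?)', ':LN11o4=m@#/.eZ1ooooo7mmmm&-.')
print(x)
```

[('eZ', '1ooooo', 'm')]

Pattern: zero or more of a word character (captured as 'head'); then 1 to 2 of a literal '1', then one or more of a literal 'o' (captured); then zero or more of a digit; then one or more of a literal 'm' (lazy) (captured).
`findall` packs the 3 group values into a tuple for every match.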